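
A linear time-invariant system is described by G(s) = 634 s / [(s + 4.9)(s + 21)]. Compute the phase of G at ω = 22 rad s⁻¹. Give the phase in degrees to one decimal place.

∠(j22) = 90.00°
∠(j22 + 4.9) = arctan(22/4.9) = 77.44°
∠(j22 + 21) = arctan(22/21) = 46.33°
∠G(j22) = 90.00° − (77.44° + 46.33°) = -33.78°

-33.8°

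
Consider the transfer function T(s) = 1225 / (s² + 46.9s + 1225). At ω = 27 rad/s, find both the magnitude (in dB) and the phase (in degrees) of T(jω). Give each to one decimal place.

|(j27)² + 46.9(j27) + 1225| = |496 + j1266.3| = 1360
|T(j27)| = 1225 / 1360 = 0.90075
20 log₁₀(0.90075) = -0.91 dB
∠[(j27)² + 46.9(j27) + 1225] = ∠[496 + j1266.3] = 68.61°
∠T(j27) = −68.61° = -68.61°

|T| = -0.9 dB, ∠T = -68.6 deg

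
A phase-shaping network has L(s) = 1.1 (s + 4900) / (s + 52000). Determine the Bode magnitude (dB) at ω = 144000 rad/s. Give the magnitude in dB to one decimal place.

0.3 dB

|j144000 + 4900| = √(144000² + 4900²) = 1.441e+05
|j144000 + 52000| = √(144000² + 52000²) = 1.531e+05
|L(j144000)| = 1.1 × 1.441e+05 / 1.531e+05 = 1.0352
20 log₁₀(1.0352) = 0.30 dB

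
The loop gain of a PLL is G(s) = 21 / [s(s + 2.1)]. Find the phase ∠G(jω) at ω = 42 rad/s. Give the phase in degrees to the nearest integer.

-177°

∠(j42 + 2.1) = arctan(42/2.1) = 87.14°
∠(j42) = 90.00°
∠G(j42) = − (87.14° + 90.00°) = -177.14°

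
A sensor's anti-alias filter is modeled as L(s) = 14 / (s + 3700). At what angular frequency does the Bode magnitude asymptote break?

The single real pole at s = −3700 gives a corner at ω = 3700 rad/s.

3700 rad/s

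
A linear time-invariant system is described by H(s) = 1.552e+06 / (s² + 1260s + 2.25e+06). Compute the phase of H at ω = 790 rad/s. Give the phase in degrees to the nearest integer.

-31°

∠[(j790)² + 1260(j790) + 2.25e+06] = ∠[1.6259e+06 + j9.954e+05] = 31.48°
∠H(j790) = −31.48° = -31.48°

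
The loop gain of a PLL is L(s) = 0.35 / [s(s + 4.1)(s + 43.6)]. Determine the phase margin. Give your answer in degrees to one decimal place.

Gain crossover: |L(jω)| = 1 at ω ≈ 0.00196 rad/sec.
∠L(j0.00196) = −90° − arctan(0.00196/4.1) − arctan(0.00196/43.6) ≈ -90.03°
PM = 180° + (-90.03°) = 89.97°

90.0 deg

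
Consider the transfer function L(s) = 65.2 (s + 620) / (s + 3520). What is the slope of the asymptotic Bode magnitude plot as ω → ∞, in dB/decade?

0 dB/decade

With 1 zero and 1 pole, the high-frequency asymptotic slope is 20 × (1 − 1) = 0 dB/decade.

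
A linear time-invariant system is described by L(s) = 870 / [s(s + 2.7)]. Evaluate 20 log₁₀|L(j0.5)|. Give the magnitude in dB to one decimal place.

|j0.5 + 2.7| = √(0.5² + 2.7²) = 2.746
|j0.5| = 0.5
|L(j0.5)| = 870 / (2.746 × 0.5) = 633.67
20 log₁₀(633.67) = 56.04 dB

56.0 dB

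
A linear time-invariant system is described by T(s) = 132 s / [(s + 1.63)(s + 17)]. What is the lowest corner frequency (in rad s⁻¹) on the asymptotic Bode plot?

1.63 rad s⁻¹

Break frequencies occur at each pole and zero magnitude: 1.63 rad s⁻¹, 17 rad s⁻¹.
The lowest is 1.63 rad s⁻¹.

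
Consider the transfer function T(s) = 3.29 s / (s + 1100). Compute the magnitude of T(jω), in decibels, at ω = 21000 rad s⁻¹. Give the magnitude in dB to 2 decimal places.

|j21000| = 2.1e+04
|j21000 + 1100| = √(21000² + 1100²) = 2.103e+04
|T(j21000)| = 3.29 × 2.1e+04 / 2.103e+04 = 3.2855
20 log₁₀(3.2855) = 10.332 dB

10.33 dB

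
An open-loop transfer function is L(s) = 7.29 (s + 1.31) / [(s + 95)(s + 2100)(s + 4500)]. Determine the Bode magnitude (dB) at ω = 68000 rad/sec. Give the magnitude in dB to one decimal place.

|j68000 + 1.31| = √(68000² + 1.31²) = 6.8e+04
|j68000 + 95| = √(68000² + 95²) = 6.8e+04
|j68000 + 2100| = √(68000² + 2100²) = 6.803e+04
|j68000 + 4500| = √(68000² + 4500²) = 6.815e+04
|L(j68000)| = 7.29 × 6.8e+04 / (6.8e+04 × 6.803e+04 × 6.815e+04) = 1.5724e-09
20 log₁₀(1.5724e-09) = -176.07 dB

-176.1 dB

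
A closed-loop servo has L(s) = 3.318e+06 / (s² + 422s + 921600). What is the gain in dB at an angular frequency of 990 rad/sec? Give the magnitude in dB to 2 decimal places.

|(j990)² + 422(j990) + 921600| = |-58500 + j4.1778e+05| = 4.219e+05
|L(j990)| = 3.318e+06 / 4.219e+05 = 7.8652
20 log₁₀(7.8652) = 17.914 dB

17.91 dB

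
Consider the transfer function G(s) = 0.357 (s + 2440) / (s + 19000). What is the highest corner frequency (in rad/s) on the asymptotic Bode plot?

Break frequencies occur at each pole and zero magnitude: 2440 rad/s, 19000 rad/s.
The highest is 19000 rad/s.

19000 rad/s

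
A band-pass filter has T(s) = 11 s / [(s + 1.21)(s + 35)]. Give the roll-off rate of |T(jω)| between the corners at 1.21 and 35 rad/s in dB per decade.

0 dB/decade

In this band the factors already past their corner are: 1 differentiator zero, pole at 1.21; net slope = 0 dB/decade.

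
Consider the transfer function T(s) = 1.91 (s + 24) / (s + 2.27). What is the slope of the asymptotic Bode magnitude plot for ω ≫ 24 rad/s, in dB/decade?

With 1 zero and 1 pole, the high-frequency asymptotic slope is 20 × (1 − 1) = 0 dB/decade.

0 dB/decade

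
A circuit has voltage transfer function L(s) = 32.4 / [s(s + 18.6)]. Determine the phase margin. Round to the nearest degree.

85°

Gain crossover: |L(jω)| = 1 at ω ≈ 1.73 rad/sec.
∠L(j1.73) = −90° − arctan(1.73/18.6) ≈ -95.33°
PM = 180° + (-95.33°) = 84.67°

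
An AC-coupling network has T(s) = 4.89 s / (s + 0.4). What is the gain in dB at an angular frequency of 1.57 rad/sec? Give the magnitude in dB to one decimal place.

13.5 dB

|j1.57| = 1.57
|j1.57 + 0.4| = √(1.57² + 0.4²) = 1.62
|T(j1.57)| = 4.89 × 1.57 / 1.62 = 4.7386
20 log₁₀(4.7386) = 13.51 dB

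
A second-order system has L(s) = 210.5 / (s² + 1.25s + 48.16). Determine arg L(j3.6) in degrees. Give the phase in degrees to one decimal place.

∠[(j3.6)² + 1.25(j3.6) + 48.16] = ∠[35.2 + j4.5] = 7.29°
∠L(j3.6) = −7.29° = -7.29°

-7.3 deg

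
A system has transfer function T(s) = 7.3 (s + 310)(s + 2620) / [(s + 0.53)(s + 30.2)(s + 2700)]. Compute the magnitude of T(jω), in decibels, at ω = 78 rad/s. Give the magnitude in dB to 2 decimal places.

-9.19 dB

|j78 + 310| = √(78² + 310²) = 319.7
|j78 + 2620| = √(78² + 2620²) = 2621
|j78 + 0.53| = √(78² + 0.53²) = 78
|j78 + 30.2| = √(78² + 30.2²) = 83.64
|j78 + 2700| = √(78² + 2700²) = 2701
|T(j78)| = 7.3 × 319.7 × 2621 / (78 × 83.64 × 2701) = 0.34708
20 log₁₀(0.34708) = -9.191 dB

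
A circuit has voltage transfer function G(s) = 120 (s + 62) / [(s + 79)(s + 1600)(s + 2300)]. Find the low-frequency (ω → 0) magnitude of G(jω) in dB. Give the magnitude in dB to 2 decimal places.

-91.84 dB

G(0) = 120 × 62 / (79 × 1600 × 2300) = 2.5592e-05
20 log₁₀(2.5592e-05) = -91.838 dB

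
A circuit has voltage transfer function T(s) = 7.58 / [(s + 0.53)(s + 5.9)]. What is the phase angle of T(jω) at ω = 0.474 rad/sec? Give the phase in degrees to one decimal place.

∠(j0.474 + 0.53) = arctan(0.474/0.53) = 41.81°
∠(j0.474 + 5.9) = arctan(0.474/5.9) = 4.59°
∠T(j0.474) = − (41.81° + 4.59°) = -46.40°

-46.4°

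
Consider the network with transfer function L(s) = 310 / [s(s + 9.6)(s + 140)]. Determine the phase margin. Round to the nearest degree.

89 deg

Gain crossover: |L(jω)| = 1 at ω ≈ 0.231 rad s⁻¹.
∠L(j0.231) = −90° − arctan(0.231/9.6) − arctan(0.231/140) ≈ -91.47°
PM = 180° + (-91.47°) = 88.53°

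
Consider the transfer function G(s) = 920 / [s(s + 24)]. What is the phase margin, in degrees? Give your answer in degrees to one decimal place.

42.7 deg

Gain crossover: |G(jω)| = 1 at ω ≈ 26 rad s⁻¹.
∠G(j26) = −90° − arctan(26/24) ≈ -137.29°
PM = 180° + (-137.29°) = 42.71°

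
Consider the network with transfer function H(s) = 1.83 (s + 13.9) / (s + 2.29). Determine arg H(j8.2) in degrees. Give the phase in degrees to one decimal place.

∠(j8.2 + 13.9) = arctan(8.2/13.9) = 30.54°
∠(j8.2 + 2.29) = arctan(8.2/2.29) = 74.40°
∠H(j8.2) = 30.54° − 74.40° = -43.86°

-43.9°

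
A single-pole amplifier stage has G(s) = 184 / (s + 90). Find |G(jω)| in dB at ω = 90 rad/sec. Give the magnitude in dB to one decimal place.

|j90 + 90| = √(90² + 90²) = 127.3
|G(j90)| = 184 / 127.3 = 1.4456
20 log₁₀(1.4456) = 3.20 dB

3.2 dB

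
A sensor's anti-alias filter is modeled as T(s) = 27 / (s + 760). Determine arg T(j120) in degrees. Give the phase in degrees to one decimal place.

-9.0°

∠(j120 + 760) = arctan(120/760) = 8.97°
∠T(j120) = −8.97° = -8.97°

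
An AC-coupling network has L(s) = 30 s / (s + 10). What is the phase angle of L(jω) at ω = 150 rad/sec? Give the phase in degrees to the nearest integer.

4°

∠(j150) = 90.00°
∠(j150 + 10) = arctan(150/10) = 86.19°
∠L(j150) = 90.00° − 86.19° = 3.81°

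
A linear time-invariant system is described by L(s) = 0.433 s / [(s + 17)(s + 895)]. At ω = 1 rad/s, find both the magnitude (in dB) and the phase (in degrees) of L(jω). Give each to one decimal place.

|j1| = 1
|j1 + 17| = √(1² + 17²) = 17.03
|j1 + 895| = √(1² + 895²) = 895
|L(j1)| = 0.433 × 1 / (17.03 × 895) = 2.841e-05
20 log₁₀(2.841e-05) = -90.93 dB
∠(j1) = 90.00°
∠(j1 + 17) = arctan(1/17) = 3.37°
∠(j1 + 895) = arctan(1/895) = 0.06°
∠L(j1) = 90.00° − (3.37° + 0.06°) = 86.57°

|L| = -90.9 dB, ∠L = 86.6 deg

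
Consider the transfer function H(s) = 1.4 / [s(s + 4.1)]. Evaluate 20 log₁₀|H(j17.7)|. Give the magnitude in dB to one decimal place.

-47.2 dB

|j17.7 + 4.1| = √(17.7² + 4.1²) = 18.17
|j17.7| = 17.7
|H(j17.7)| = 1.4 / (18.17 × 17.7) = 0.0043534
20 log₁₀(0.0043534) = -47.22 dB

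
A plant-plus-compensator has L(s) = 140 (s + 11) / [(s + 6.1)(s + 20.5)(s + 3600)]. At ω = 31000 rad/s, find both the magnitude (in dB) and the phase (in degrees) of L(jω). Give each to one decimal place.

|j31000 + 11| = √(31000² + 11²) = 3.1e+04
|j31000 + 6.1| = √(31000² + 6.1²) = 3.1e+04
|j31000 + 20.5| = √(31000² + 20.5²) = 3.1e+04
|j31000 + 3600| = √(31000² + 3600²) = 3.121e+04
|L(j31000)| = 140 × 3.1e+04 / (3.1e+04 × 3.1e+04 × 3.121e+04) = 1.4471e-07
20 log₁₀(1.4471e-07) = -136.79 dB
∠(j31000 + 11) = arctan(31000/11) = 89.98°
∠(j31000 + 6.1) = arctan(31000/6.1) = 89.99°
∠(j31000 + 20.5) = arctan(31000/20.5) = 89.96°
∠(j31000 + 3600) = arctan(31000/3600) = 83.38°
∠L(j31000) = 89.98° − (89.99° + 89.96° + 83.38°) = -173.35°

|L| = -136.8 dB, ∠L = -173.3 deg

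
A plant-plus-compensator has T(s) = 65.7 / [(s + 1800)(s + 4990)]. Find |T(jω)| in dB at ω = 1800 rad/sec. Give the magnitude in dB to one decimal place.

|j1800 + 1800| = √(1800² + 1800²) = 2546
|j1800 + 4990| = √(1800² + 4990²) = 5305
|T(j1800)| = 65.7 / (2546 × 5305) = 4.8654e-06
20 log₁₀(4.8654e-06) = -106.26 dB

-106.3 dB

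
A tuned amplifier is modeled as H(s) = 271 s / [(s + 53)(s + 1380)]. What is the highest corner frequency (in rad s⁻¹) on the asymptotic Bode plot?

1380 rad s⁻¹

Break frequencies occur at each pole and zero magnitude: 53 rad s⁻¹, 1380 rad s⁻¹.
The highest is 1380 rad s⁻¹.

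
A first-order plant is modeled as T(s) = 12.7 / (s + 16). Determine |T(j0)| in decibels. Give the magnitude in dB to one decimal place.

-2.0 dB

T(0) = 12.7 / 16 = 0.79375
20 log₁₀(0.79375) = -2.01 dB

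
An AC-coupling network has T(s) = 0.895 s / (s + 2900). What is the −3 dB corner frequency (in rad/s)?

For a single-pole high-pass, the −3 dB point is at the pole: ω = 2900 rad/s.

2900 rad/s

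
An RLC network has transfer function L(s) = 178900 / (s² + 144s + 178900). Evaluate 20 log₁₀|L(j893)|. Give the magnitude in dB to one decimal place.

|(j893)² + 144(j893) + 178900| = |-6.1855e+05 + j1.2859e+05| = 6.318e+05
|L(j893)| = 178900 / 6.318e+05 = 0.28317
20 log₁₀(0.28317) = -10.96 dB

-11.0 dB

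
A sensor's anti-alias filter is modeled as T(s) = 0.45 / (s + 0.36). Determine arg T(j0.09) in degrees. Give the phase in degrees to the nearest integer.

-14°

∠(j0.09 + 0.36) = arctan(0.09/0.36) = 14.04°
∠T(j0.09) = −14.04° = -14.04°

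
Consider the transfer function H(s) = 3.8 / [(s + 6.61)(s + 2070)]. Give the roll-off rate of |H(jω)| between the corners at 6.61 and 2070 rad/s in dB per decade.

In this band the factors already past their corner are: pole at 6.61; net slope = -20 dB/decade.

-20 dB/decade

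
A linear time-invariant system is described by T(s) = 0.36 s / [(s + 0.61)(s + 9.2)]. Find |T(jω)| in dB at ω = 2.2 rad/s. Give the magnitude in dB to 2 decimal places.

|j2.2| = 2.2
|j2.2 + 0.61| = √(2.2² + 0.61²) = 2.283
|j2.2 + 9.2| = √(2.2² + 9.2²) = 9.459
|T(j2.2)| = 0.36 × 2.2 / (2.283 × 9.459) = 0.036674
20 log₁₀(0.036674) = -28.713 dB

-28.71 dB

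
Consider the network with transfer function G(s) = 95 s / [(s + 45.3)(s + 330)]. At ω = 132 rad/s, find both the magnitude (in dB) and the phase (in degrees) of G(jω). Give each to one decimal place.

|G| = -11.9 dB, ∠G = -2.9°

|j132| = 132
|j132 + 45.3| = √(132² + 45.3²) = 139.6
|j132 + 330| = √(132² + 330²) = 355.4
|G(j132)| = 95 × 132 / (139.6 × 355.4) = 0.25282
20 log₁₀(0.25282) = -11.94 dB
∠(j132) = 90.00°
∠(j132 + 45.3) = arctan(132/45.3) = 71.06°
∠(j132 + 330) = arctan(132/330) = 21.80°
∠G(j132) = 90.00° − (71.06° + 21.80°) = -2.86°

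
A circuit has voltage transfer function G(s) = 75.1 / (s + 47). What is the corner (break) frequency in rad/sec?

The single real pole at s = −47 gives a corner at ω = 47 rad/sec.

47 rad/sec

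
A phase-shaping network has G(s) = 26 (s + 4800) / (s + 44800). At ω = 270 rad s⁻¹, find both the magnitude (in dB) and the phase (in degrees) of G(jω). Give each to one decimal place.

|G| = 8.9 dB, ∠G = 2.9°

|j270 + 4800| = √(270² + 4800²) = 4808
|j270 + 44800| = √(270² + 44800²) = 4.48e+04
|G(j270)| = 26 × 4808 / 4.48e+04 = 2.7901
20 log₁₀(2.7901) = 8.91 dB
∠(j270 + 4800) = arctan(270/4800) = 3.22°
∠(j270 + 44800) = arctan(270/44800) = 0.35°
∠G(j270) = 3.22° − 0.35° = 2.87°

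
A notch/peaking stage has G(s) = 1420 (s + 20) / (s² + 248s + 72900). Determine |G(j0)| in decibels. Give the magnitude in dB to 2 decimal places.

-8.19 dB

G(0) = 1420 × 20 / 72900 = 0.38957
20 log₁₀(0.38957) = -8.188 dB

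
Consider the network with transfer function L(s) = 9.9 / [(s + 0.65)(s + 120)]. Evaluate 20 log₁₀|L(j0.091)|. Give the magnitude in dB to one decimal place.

-18.0 dB

|j0.091 + 0.65| = √(0.091² + 0.65²) = 0.6563
|j0.091 + 120| = √(0.091² + 120²) = 120
|L(j0.091)| = 9.9 / (0.6563 × 120) = 0.1257
20 log₁₀(0.1257) = -18.01 dB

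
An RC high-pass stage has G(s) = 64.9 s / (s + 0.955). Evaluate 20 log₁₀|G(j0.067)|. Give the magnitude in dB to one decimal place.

13.1 dB

|j0.067| = 0.067
|j0.067 + 0.955| = √(0.067² + 0.955²) = 0.9573
|G(j0.067)| = 64.9 × 0.067 / 0.9573 = 4.542
20 log₁₀(4.542) = 13.14 dB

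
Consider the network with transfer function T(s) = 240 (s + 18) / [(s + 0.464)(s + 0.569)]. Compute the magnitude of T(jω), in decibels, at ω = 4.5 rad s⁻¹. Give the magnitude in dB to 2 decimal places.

46.73 dB

|j4.5 + 18| = √(4.5² + 18²) = 18.55
|j4.5 + 0.464| = √(4.5² + 0.464²) = 4.524
|j4.5 + 0.569| = √(4.5² + 0.569²) = 4.536
|T(j4.5)| = 240 × 18.55 / (4.524 × 4.536) = 217.01
20 log₁₀(217.01) = 46.730 dB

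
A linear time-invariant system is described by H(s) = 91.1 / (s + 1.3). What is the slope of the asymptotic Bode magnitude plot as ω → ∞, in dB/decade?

-20 dB/decade

With 0 zeros and 1 pole, the high-frequency asymptotic slope is 20 × (0 − 1) = -20 dB/decade.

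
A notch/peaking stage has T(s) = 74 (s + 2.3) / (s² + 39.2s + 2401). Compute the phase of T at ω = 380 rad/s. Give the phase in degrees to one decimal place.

∠(j380 + 2.3) = arctan(380/2.3) = 89.65°
∠[(j380)² + 39.2(j380) + 2401] = ∠[-1.42e+05 + j14896] = 174.01°
∠T(j380) = 89.65° − 174.01° = -84.36°

-84.4°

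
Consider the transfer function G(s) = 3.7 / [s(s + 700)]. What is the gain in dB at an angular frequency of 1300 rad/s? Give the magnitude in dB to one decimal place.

-114.3 dB

|j1300 + 700| = √(1300² + 700²) = 1476
|j1300| = 1300
|G(j1300)| = 3.7 / (1476 × 1300) = 1.9277e-06
20 log₁₀(1.9277e-06) = -114.30 dB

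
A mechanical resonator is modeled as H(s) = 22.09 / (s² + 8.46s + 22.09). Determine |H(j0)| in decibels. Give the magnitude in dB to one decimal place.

H(0) = 22.09 / 22.09 = 1
20 log₁₀(1) = 0.00 dB

0.0 dB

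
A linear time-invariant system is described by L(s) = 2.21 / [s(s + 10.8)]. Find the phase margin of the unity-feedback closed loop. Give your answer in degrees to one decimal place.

Gain crossover: |L(jω)| = 1 at ω ≈ 0.205 rad/s.
∠L(j0.205) = −90° − arctan(0.205/10.8) ≈ -91.09°
PM = 180° + (-91.09°) = 88.91°

88.9 deg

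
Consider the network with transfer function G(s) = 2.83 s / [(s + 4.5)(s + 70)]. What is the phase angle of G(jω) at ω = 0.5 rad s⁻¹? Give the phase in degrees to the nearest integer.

83°

∠(j0.5) = 90.00°
∠(j0.5 + 4.5) = arctan(0.5/4.5) = 6.34°
∠(j0.5 + 70) = arctan(0.5/70) = 0.41°
∠G(j0.5) = 90.00° − (6.34° + 0.41°) = 83.25°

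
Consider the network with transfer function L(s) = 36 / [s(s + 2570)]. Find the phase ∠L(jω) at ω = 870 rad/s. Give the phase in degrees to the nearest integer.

-109°

∠(j870 + 2570) = arctan(870/2570) = 18.70°
∠(j870) = 90.00°
∠L(j870) = − (18.70° + 90.00°) = -108.70°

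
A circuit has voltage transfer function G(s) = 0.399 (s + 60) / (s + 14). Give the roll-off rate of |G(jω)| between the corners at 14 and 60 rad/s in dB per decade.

In this band the factors already past their corner are: pole at 14; net slope = -20 dB/decade.

-20 dB/decade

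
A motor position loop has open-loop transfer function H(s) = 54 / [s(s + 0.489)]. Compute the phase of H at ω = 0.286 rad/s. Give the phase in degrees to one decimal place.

-120.3°

∠(j0.286 + 0.489) = arctan(0.286/0.489) = 30.32°
∠(j0.286) = 90.00°
∠H(j0.286) = − (30.32° + 90.00°) = -120.32°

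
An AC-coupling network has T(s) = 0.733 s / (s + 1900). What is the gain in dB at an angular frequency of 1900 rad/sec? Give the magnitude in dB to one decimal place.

|j1900| = 1900
|j1900 + 1900| = √(1900² + 1900²) = 2687
|T(j1900)| = 0.733 × 1900 / 2687 = 0.51831
20 log₁₀(0.51831) = -5.71 dB

-5.7 dB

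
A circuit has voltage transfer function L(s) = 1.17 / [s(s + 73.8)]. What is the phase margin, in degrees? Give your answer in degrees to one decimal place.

Gain crossover: |L(jω)| = 1 at ω ≈ 0.0159 rad/s.
∠L(j0.0159) = −90° − arctan(0.0159/73.8) ≈ -90.01°
PM = 180° + (-90.01°) = 89.99°

90.0°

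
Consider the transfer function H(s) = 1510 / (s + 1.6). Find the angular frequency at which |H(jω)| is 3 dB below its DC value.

For a single-pole low-pass, the −3 dB point is at the pole: ω = 1.6 rad/sec.

1.6 rad/sec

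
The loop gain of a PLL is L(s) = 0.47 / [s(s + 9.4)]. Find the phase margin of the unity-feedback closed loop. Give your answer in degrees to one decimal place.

Gain crossover: |L(jω)| = 1 at ω ≈ 0.05 rad s⁻¹.
∠L(j0.05) = −90° − arctan(0.05/9.4) ≈ -90.30°
PM = 180° + (-90.30°) = 89.70°

89.7°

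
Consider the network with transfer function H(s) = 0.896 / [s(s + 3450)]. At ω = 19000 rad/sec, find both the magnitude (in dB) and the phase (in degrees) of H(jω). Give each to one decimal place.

|H| = -172.2 dB, ∠H = -169.7°

|j19000 + 3450| = √(19000² + 3450²) = 1.931e+04
|j19000| = 1.9e+04
|H(j19000)| = 0.896 / (1.931e+04 × 1.9e+04) = 2.4421e-09
20 log₁₀(2.4421e-09) = -172.24 dB
∠(j19000 + 3450) = arctan(19000/3450) = 79.71°
∠(j19000) = 90.00°
∠H(j19000) = − (79.71° + 90.00°) = -169.71°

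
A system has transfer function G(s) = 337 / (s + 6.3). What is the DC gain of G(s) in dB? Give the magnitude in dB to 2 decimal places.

34.57 dB

G(0) = 337 / 6.3 = 53.492
20 log₁₀(53.492) = 34.566 dB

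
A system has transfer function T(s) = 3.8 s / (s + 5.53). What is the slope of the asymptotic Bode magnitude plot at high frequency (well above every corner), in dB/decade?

With 1 zero and 1 pole, the high-frequency asymptotic slope is 20 × (1 − 1) = 0 dB/decade.

0 dB/decade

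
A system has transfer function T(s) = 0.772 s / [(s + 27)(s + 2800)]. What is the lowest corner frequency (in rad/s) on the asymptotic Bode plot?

27 rad/s

Break frequencies occur at each pole and zero magnitude: 27 rad/s, 2800 rad/s.
The lowest is 27 rad/s.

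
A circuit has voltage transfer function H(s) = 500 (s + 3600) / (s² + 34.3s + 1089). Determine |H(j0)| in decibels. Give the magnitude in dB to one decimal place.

H(0) = 500 × 3600 / 1089 = 1652.9
20 log₁₀(1652.9) = 64.36 dB

64.4 dB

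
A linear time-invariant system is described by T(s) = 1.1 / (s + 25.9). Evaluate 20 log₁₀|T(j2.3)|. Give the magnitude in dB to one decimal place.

|j2.3 + 25.9| = √(2.3² + 25.9²) = 26
|T(j2.3)| = 1.1 / 26 = 0.042305
20 log₁₀(0.042305) = -27.47 dB

-27.5 dB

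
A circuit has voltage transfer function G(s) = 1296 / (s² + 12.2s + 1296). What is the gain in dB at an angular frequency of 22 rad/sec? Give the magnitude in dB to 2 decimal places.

|(j22)² + 12.2(j22) + 1296| = |812 + j268.4| = 855.2
|G(j22)| = 1296 / 855.2 = 1.5154
20 log₁₀(1.5154) = 3.611 dB

3.61 dB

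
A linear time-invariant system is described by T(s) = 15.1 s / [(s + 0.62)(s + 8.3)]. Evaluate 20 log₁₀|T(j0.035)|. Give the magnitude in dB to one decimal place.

|j0.035| = 0.035
|j0.035 + 0.62| = √(0.035² + 0.62²) = 0.621
|j0.035 + 8.3| = √(0.035² + 8.3²) = 8.3
|T(j0.035)| = 15.1 × 0.035 / (0.621 × 8.3) = 0.10254
20 log₁₀(0.10254) = -19.78 dB

-19.8 dB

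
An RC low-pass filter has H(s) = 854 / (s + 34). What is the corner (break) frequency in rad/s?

34 rad/s

The single real pole at s = −34 gives a corner at ω = 34 rad/s.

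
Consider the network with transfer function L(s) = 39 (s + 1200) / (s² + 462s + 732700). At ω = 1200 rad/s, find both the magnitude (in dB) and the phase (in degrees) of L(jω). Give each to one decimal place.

|L| = -22.7 dB, ∠L = -96.9°

|j1200 + 1200| = √(1200² + 1200²) = 1697
|(j1200)² + 462(j1200) + 732700| = |-7.073e+05 + j5.544e+05| = 8.987e+05
|L(j1200)| = 39 × 1697 / 8.987e+05 = 0.073647
20 log₁₀(0.073647) = -22.66 dB
∠(j1200 + 1200) = arctan(1200/1200) = 45.00°
∠[(j1200)² + 462(j1200) + 732700] = ∠[-7.073e+05 + j5.544e+05] = 141.91°
∠L(j1200) = 45.00° − 141.91° = -96.91°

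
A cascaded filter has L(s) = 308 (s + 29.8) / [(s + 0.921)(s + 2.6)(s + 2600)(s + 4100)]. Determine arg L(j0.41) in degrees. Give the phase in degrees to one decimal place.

-32.2°

∠(j0.41 + 29.8) = arctan(0.41/29.8) = 0.79°
∠(j0.41 + 0.921) = arctan(0.41/0.921) = 24.00°
∠(j0.41 + 2.6) = arctan(0.41/2.6) = 8.96°
∠(j0.41 + 2600) = arctan(0.41/2600) = 0.01°
∠(j0.41 + 4100) = arctan(0.41/4100) = 0.01°
∠L(j0.41) = 0.79° − (24.00° + 8.96° + 0.01° + 0.01°) = -32.18°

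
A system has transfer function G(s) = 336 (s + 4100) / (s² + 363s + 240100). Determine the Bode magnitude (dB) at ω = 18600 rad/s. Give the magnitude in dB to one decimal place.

|j18600 + 4100| = √(18600² + 4100²) = 1.905e+04
|(j18600)² + 363(j18600) + 240100| = |-3.4572e+08 + j6.7518e+06| = 3.458e+08
|G(j18600)| = 336 × 1.905e+04 / 3.458e+08 = 0.018508
20 log₁₀(0.018508) = -34.65 dB

-34.7 dB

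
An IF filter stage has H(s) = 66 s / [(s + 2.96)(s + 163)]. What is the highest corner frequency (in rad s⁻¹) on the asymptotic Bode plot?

Break frequencies occur at each pole and zero magnitude: 2.96 rad s⁻¹, 163 rad s⁻¹.
The highest is 163 rad s⁻¹.

163 rad s⁻¹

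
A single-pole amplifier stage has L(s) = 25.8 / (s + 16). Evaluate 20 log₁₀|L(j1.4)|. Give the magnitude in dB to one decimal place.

4.1 dB

|j1.4 + 16| = √(1.4² + 16²) = 16.06
|L(j1.4)| = 25.8 / 16.06 = 1.6064
20 log₁₀(1.6064) = 4.12 dB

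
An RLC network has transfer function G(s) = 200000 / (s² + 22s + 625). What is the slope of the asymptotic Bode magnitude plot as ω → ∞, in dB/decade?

With 0 zeros and 2 poles, the high-frequency asymptotic slope is 20 × (0 − 2) = -40 dB/decade.

-40 dB/decade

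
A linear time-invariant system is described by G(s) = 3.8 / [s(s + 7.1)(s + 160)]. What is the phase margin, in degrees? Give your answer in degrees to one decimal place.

Gain crossover: |G(jω)| = 1 at ω ≈ 0.00335 rad s⁻¹.
∠G(j0.00335) = −90° − arctan(0.00335/7.1) − arctan(0.00335/160) ≈ -90.03°
PM = 180° + (-90.03°) = 89.97°

90.0°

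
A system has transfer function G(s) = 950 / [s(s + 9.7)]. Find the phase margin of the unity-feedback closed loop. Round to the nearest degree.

Gain crossover: |G(jω)| = 1 at ω ≈ 30.1 rad s⁻¹.
∠G(j30.1) = −90° − arctan(30.1/9.7) ≈ -162.12°
PM = 180° + (-162.12°) = 17.88°

18°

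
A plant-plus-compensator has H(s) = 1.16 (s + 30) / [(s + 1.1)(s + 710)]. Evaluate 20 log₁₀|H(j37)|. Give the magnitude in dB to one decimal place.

|j37 + 30| = √(37² + 30²) = 47.63
|j37 + 1.1| = √(37² + 1.1²) = 37.02
|j37 + 710| = √(37² + 710²) = 711
|H(j37)| = 1.16 × 47.63 / (37.02 × 711) = 0.0020996
20 log₁₀(0.0020996) = -53.56 dB

-53.6 dB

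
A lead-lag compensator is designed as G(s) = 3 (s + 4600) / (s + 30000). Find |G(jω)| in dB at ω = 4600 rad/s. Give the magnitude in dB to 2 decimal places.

|j4600 + 4600| = √(4600² + 4600²) = 6505
|j4600 + 30000| = √(4600² + 30000²) = 3.035e+04
|G(j4600)| = 3 × 6505 / 3.035e+04 = 0.64302
20 log₁₀(0.64302) = -3.835 dB

-3.84 dB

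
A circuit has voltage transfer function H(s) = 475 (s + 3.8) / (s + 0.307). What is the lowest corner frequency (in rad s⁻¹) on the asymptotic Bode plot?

0.307 rad s⁻¹

Break frequencies occur at each pole and zero magnitude: 0.307 rad s⁻¹, 3.8 rad s⁻¹.
The lowest is 0.307 rad s⁻¹.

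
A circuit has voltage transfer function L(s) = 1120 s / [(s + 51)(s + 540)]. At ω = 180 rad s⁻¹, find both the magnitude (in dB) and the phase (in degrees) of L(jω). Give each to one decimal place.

|L| = 5.5 dB, ∠L = -2.6°

|j180| = 180
|j180 + 51| = √(180² + 51²) = 187.1
|j180 + 540| = √(180² + 540²) = 569.2
|L(j180)| = 1120 × 180 / (187.1 × 569.2) = 1.8931
20 log₁₀(1.8931) = 5.54 dB
∠(j180) = 90.00°
∠(j180 + 51) = arctan(180/51) = 74.18°
∠(j180 + 540) = arctan(180/540) = 18.43°
∠L(j180) = 90.00° − (74.18° + 18.43°) = -2.62°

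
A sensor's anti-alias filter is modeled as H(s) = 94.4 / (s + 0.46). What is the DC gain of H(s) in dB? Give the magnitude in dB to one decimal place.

H(0) = 94.4 / 0.46 = 205.22
20 log₁₀(205.22) = 46.24 dB

46.2 dB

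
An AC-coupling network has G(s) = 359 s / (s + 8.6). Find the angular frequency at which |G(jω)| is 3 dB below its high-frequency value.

8.6 rad s⁻¹

For a single-pole high-pass, the −3 dB point is at the pole: ω = 8.6 rad s⁻¹.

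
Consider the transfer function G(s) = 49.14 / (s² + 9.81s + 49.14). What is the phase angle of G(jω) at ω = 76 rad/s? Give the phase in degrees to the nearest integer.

∠[(j76)² + 9.81(j76) + 49.14] = ∠[-5726.9 + j745.56] = 172.58°
∠G(j76) = −172.58° = -172.58°

-173 deg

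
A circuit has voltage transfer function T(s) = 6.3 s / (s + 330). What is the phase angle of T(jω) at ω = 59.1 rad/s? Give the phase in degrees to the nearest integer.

∠(j59.1) = 90.00°
∠(j59.1 + 330) = arctan(59.1/330) = 10.15°
∠T(j59.1) = 90.00° − 10.15° = 79.85°

80°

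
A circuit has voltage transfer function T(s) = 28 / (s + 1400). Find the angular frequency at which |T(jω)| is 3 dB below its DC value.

For a single-pole low-pass, the −3 dB point is at the pole: ω = 1400 rad/s.

1400 rad/s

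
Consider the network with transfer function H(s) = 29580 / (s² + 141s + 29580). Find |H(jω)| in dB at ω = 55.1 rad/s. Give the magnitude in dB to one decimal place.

0.6 dB

|(j55.1)² + 141(j55.1) + 29580| = |26544 + j7769.1| = 2.766e+04
|H(j55.1)| = 29580 / 2.766e+04 = 1.0695
20 log₁₀(1.0695) = 0.58 dB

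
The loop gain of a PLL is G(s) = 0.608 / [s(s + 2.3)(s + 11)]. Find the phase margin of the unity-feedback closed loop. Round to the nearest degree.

Gain crossover: |G(jω)| = 1 at ω ≈ 0.024 rad/s.
∠G(j0.024) = −90° − arctan(0.024/2.3) − arctan(0.024/11) ≈ -90.72°
PM = 180° + (-90.72°) = 89.28°

89 deg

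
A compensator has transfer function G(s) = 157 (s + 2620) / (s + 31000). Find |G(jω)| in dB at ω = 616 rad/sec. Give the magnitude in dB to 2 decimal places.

22.69 dB

|j616 + 2620| = √(616² + 2620²) = 2691
|j616 + 31000| = √(616² + 31000²) = 3.101e+04
|G(j616)| = 157 × 2691 / 3.101e+04 = 13.628
20 log₁₀(13.628) = 22.689 dB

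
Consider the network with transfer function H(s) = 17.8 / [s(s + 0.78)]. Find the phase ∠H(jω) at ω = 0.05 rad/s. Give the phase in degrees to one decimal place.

-93.7°

∠(j0.05 + 0.78) = arctan(0.05/0.78) = 3.67°
∠(j0.05) = 90.00°
∠H(j0.05) = − (3.67° + 90.00°) = -93.67°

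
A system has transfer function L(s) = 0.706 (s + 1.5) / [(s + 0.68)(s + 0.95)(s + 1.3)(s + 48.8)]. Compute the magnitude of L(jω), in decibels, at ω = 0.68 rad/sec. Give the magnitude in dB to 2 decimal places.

-36.80 dB

|j0.68 + 1.5| = √(0.68² + 1.5²) = 1.647
|j0.68 + 0.68| = √(0.68² + 0.68²) = 0.9617
|j0.68 + 0.95| = √(0.68² + 0.95²) = 1.168
|j0.68 + 1.3| = √(0.68² + 1.3²) = 1.467
|j0.68 + 48.8| = √(0.68² + 48.8²) = 48.8
|L(j0.68)| = 0.706 × 1.647 / (0.9617 × 1.168 × 1.467 × 48.8) = 0.014454
20 log₁₀(0.014454) = -36.800 dB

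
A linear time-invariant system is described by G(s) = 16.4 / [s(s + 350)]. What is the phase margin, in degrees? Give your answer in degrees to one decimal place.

Gain crossover: |G(jω)| = 1 at ω ≈ 0.0469 rad/s.
∠G(j0.0469) = −90° − arctan(0.0469/350) ≈ -90.01°
PM = 180° + (-90.01°) = 89.99°

90.0 deg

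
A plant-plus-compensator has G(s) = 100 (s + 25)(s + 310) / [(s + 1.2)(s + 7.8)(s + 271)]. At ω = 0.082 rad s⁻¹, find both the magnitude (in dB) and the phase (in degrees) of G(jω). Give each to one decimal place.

|j0.082 + 25| = √(0.082² + 25²) = 25
|j0.082 + 310| = √(0.082² + 310²) = 310
|j0.082 + 1.2| = √(0.082² + 1.2²) = 1.203
|j0.082 + 7.8| = √(0.082² + 7.8²) = 7.8
|j0.082 + 271| = √(0.082² + 271²) = 271
|G(j0.082)| = 100 × 25 × 310 / (1.203 × 7.8 × 271) = 304.81
20 log₁₀(304.81) = 49.68 dB
∠(j0.082 + 25) = arctan(0.082/25) = 0.19°
∠(j0.082 + 310) = arctan(0.082/310) = 0.02°
∠(j0.082 + 1.2) = arctan(0.082/1.2) = 3.91°
∠(j0.082 + 7.8) = arctan(0.082/7.8) = 0.60°
∠(j0.082 + 271) = arctan(0.082/271) = 0.02°
∠G(j0.082) = 0.19° + 0.02° − (3.91° + 0.60° + 0.02°) = -4.33°

|G| = 49.7 dB, ∠G = -4.3°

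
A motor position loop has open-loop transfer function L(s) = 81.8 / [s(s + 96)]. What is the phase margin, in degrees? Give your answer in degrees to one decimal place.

Gain crossover: |L(jω)| = 1 at ω ≈ 0.852 rad/s.
∠L(j0.852) = −90° − arctan(0.852/96) ≈ -90.51°
PM = 180° + (-90.51°) = 89.49°

89.5°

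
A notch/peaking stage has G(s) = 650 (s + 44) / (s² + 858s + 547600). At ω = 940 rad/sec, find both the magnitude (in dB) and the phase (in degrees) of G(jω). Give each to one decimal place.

|G| = -3.1 dB, ∠G = -25.3°

|j940 + 44| = √(940² + 44²) = 941
|(j940)² + 858(j940) + 547600| = |-3.36e+05 + j8.0652e+05| = 8.737e+05
|G(j940)| = 650 × 941 / 8.737e+05 = 0.70008
20 log₁₀(0.70008) = -3.10 dB
∠(j940 + 44) = arctan(940/44) = 87.32°
∠[(j940)² + 858(j940) + 547600] = ∠[-3.36e+05 + j8.0652e+05] = 112.62°
∠G(j940) = 87.32° − 112.62° = -25.30°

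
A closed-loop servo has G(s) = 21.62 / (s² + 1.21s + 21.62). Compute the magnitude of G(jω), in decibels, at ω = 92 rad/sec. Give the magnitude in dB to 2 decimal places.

-51.83 dB

|(j92)² + 1.21(j92) + 21.62| = |-8442.4 + j111.32| = 8443
|G(j92)| = 21.62 / 8443 = 0.0025607
20 log₁₀(0.0025607) = -51.833 dB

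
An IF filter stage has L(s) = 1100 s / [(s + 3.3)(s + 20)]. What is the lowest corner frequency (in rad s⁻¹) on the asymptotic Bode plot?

Break frequencies occur at each pole and zero magnitude: 3.3 rad s⁻¹, 20 rad s⁻¹.
The lowest is 3.3 rad s⁻¹.

3.3 rad s⁻¹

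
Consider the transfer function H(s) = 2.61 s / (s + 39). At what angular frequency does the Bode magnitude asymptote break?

The single real pole at s = −39 gives a corner at ω = 39 rad/s.

39 rad/s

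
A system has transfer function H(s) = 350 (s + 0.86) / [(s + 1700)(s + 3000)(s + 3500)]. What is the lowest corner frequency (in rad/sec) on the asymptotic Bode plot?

Break frequencies occur at each pole and zero magnitude: 0.86 rad/sec, 1700 rad/sec, 3000 rad/sec, 3500 rad/sec.
The lowest is 0.86 rad/sec.

0.86 rad/sec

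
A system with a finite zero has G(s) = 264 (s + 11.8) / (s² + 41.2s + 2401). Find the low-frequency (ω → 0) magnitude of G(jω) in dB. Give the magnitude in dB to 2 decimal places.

2.26 dB

G(0) = 264 × 11.8 / 2401 = 1.2975
20 log₁₀(1.2975) = 2.262 dB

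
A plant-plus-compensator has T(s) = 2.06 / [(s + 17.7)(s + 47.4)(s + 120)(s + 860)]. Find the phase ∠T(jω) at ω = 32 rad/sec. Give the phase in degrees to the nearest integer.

-112°

∠(j32 + 17.7) = arctan(32/17.7) = 61.05°
∠(j32 + 47.4) = arctan(32/47.4) = 34.02°
∠(j32 + 120) = arctan(32/120) = 14.93°
∠(j32 + 860) = arctan(32/860) = 2.13°
∠T(j32) = − (61.05° + 34.02° + 14.93° + 2.13°) = -112.14°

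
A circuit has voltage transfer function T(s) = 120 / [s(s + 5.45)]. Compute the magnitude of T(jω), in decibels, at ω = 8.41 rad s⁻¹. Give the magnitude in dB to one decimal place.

|j8.41 + 5.45| = √(8.41² + 5.45²) = 10.02
|j8.41| = 8.41
|T(j8.41)| = 120 / (10.02 × 8.41) = 1.4238
20 log₁₀(1.4238) = 3.07 dB

3.1 dB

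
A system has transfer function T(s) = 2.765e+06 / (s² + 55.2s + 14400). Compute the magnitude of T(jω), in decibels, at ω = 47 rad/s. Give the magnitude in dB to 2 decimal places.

46.92 dB

|(j47)² + 55.2(j47) + 14400| = |12191 + j2594.4| = 1.246e+04
|T(j47)| = 2.765e+06 / 1.246e+04 = 221.84
20 log₁₀(221.84) = 46.921 dB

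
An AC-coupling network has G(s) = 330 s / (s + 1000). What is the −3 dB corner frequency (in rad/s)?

1000 rad/s

For a single-pole high-pass, the −3 dB point is at the pole: ω = 1000 rad/s.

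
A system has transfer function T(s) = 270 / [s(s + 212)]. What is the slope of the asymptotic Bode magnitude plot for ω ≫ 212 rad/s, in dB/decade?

-40 dB/decade

With 0 zeros and 2 poles, the high-frequency asymptotic slope is 20 × (0 − 2) = -40 dB/decade.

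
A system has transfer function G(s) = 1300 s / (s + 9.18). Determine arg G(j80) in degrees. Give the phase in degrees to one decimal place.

∠(j80) = 90.00°
∠(j80 + 9.18) = arctan(80/9.18) = 83.45°
∠G(j80) = 90.00° − 83.45° = 6.55°

6.5°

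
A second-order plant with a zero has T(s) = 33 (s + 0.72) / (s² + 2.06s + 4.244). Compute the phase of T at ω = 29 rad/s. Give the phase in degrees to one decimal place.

-87.3°

∠(j29 + 0.72) = arctan(29/0.72) = 88.58°
∠[(j29)² + 2.06(j29) + 4.244] = ∠[-836.76 + j59.74] = 175.92°
∠T(j29) = 88.58° − 175.92° = -87.34°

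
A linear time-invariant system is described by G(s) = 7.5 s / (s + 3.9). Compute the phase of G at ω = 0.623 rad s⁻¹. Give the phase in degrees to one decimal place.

80.9°

∠(j0.623) = 90.00°
∠(j0.623 + 3.9) = arctan(0.623/3.9) = 9.08°
∠G(j0.623) = 90.00° − 9.08° = 80.92°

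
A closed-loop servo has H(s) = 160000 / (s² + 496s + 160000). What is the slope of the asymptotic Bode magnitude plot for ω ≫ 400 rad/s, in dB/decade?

-40 dB/decade

With 0 zeros and 2 poles, the high-frequency asymptotic slope is 20 × (0 − 2) = -40 dB/decade.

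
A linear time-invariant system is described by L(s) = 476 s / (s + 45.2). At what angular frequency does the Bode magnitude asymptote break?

The single real pole at s = −45.2 gives a corner at ω = 45.2 rad s⁻¹.

45.2 rad s⁻¹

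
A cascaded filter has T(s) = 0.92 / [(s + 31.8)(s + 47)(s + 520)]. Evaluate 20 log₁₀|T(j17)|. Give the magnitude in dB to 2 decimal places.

-120.17 dB

|j17 + 31.8| = √(17² + 31.8²) = 36.06
|j17 + 47| = √(17² + 47²) = 49.98
|j17 + 520| = √(17² + 520²) = 520.3
|T(j17)| = 0.92 / (36.06 × 49.98 × 520.3) = 9.8117e-07
20 log₁₀(9.8117e-07) = -120.165 dB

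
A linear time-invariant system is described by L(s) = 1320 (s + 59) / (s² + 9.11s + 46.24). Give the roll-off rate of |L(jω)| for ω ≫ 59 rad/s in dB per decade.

-20 dB/decade

With 1 zero and 2 poles, the high-frequency asymptotic slope is 20 × (1 − 2) = -20 dB/decade.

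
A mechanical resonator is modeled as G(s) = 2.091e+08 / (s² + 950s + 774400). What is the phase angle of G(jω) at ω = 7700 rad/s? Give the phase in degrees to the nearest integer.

-173 deg

∠[(j7700)² + 950(j7700) + 774400] = ∠[-5.8516e+07 + j7.315e+06] = 172.87°
∠G(j7700) = −172.87° = -172.87°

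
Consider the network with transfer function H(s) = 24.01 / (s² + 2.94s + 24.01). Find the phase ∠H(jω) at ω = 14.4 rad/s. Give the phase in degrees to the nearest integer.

-167°

∠[(j14.4)² + 2.94(j14.4) + 24.01] = ∠[-183.35 + j42.336] = 167.00°
∠H(j14.4) = −167.00° = -167.00°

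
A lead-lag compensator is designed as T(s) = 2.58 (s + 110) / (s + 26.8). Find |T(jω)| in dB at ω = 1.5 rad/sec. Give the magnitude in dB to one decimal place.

20.5 dB

|j1.5 + 110| = √(1.5² + 110²) = 110
|j1.5 + 26.8| = √(1.5² + 26.8²) = 26.84
|T(j1.5)| = 2.58 × 110 / 26.84 = 10.574
20 log₁₀(10.574) = 20.48 dB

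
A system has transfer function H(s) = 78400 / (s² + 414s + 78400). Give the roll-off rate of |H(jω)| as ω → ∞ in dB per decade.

-40 dB/decade

With 0 zeros and 2 poles, the high-frequency asymptotic slope is 20 × (0 − 2) = -40 dB/decade.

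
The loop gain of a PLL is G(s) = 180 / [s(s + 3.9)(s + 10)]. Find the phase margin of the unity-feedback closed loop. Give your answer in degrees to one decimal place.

Gain crossover: |G(jω)| = 1 at ω ≈ 3.33 rad s⁻¹.
∠G(j3.33) = −90° − arctan(3.33/3.9) − arctan(3.33/10) ≈ -148.91°
PM = 180° + (-148.91°) = 31.09°

31.1°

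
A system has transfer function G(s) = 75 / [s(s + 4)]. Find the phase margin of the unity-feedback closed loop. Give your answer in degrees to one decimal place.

26.0°

Gain crossover: |G(jω)| = 1 at ω ≈ 8.21 rad/s.
∠G(j8.21) = −90° − arctan(8.21/4) ≈ -154.03°
PM = 180° + (-154.03°) = 25.97°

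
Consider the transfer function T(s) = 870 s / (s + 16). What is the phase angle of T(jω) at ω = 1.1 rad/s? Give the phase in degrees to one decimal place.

86.1°

∠(j1.1) = 90.00°
∠(j1.1 + 16) = arctan(1.1/16) = 3.93°
∠T(j1.1) = 90.00° − 3.93° = 86.07°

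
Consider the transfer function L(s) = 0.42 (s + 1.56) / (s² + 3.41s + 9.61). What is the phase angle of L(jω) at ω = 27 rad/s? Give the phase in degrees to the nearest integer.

∠(j27 + 1.56) = arctan(27/1.56) = 86.69°
∠[(j27)² + 3.41(j27) + 9.61] = ∠[-719.39 + j92.07] = 172.71°
∠L(j27) = 86.69° − 172.71° = -86.01°

-86°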